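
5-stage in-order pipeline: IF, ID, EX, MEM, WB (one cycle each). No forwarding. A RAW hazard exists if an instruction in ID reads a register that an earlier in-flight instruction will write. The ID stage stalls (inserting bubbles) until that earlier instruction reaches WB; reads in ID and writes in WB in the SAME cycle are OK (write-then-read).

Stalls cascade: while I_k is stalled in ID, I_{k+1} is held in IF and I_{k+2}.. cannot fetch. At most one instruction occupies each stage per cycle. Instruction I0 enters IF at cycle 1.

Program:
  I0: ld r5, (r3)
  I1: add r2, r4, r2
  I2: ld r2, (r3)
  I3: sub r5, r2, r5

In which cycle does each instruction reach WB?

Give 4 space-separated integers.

I0 ld r5 <- r3: IF@1 ID@2 stall=0 (-) EX@3 MEM@4 WB@5
I1 add r2 <- r4,r2: IF@2 ID@3 stall=0 (-) EX@4 MEM@5 WB@6
I2 ld r2 <- r3: IF@3 ID@4 stall=0 (-) EX@5 MEM@6 WB@7
I3 sub r5 <- r2,r5: IF@4 ID@5 stall=2 (RAW on I2.r2 (WB@7)) EX@8 MEM@9 WB@10

Answer: 5 6 7 10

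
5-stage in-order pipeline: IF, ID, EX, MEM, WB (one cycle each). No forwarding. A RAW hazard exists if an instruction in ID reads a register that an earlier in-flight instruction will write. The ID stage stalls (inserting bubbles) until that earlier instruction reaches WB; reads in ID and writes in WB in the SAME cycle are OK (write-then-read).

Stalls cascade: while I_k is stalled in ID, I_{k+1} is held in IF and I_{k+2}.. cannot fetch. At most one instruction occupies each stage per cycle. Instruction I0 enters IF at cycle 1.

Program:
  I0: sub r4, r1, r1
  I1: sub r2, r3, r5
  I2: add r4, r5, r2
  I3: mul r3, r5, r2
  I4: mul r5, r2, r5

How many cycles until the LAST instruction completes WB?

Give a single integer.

Answer: 11

Derivation:
I0 sub r4 <- r1,r1: IF@1 ID@2 stall=0 (-) EX@3 MEM@4 WB@5
I1 sub r2 <- r3,r5: IF@2 ID@3 stall=0 (-) EX@4 MEM@5 WB@6
I2 add r4 <- r5,r2: IF@3 ID@4 stall=2 (RAW on I1.r2 (WB@6)) EX@7 MEM@8 WB@9
I3 mul r3 <- r5,r2: IF@4 ID@7 stall=0 (-) EX@8 MEM@9 WB@10
I4 mul r5 <- r2,r5: IF@7 ID@8 stall=0 (-) EX@9 MEM@10 WB@11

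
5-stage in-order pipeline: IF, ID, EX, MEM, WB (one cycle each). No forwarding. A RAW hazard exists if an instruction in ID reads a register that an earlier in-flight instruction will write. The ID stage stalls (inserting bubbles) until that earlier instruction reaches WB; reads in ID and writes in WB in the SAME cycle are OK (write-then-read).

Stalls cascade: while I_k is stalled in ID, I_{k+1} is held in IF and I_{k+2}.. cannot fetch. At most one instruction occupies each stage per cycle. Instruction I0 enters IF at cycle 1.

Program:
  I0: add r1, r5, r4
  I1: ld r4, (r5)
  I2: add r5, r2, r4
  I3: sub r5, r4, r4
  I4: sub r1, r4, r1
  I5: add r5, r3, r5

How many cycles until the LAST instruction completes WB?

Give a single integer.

I0 add r1 <- r5,r4: IF@1 ID@2 stall=0 (-) EX@3 MEM@4 WB@5
I1 ld r4 <- r5: IF@2 ID@3 stall=0 (-) EX@4 MEM@5 WB@6
I2 add r5 <- r2,r4: IF@3 ID@4 stall=2 (RAW on I1.r4 (WB@6)) EX@7 MEM@8 WB@9
I3 sub r5 <- r4,r4: IF@4 ID@7 stall=0 (-) EX@8 MEM@9 WB@10
I4 sub r1 <- r4,r1: IF@7 ID@8 stall=0 (-) EX@9 MEM@10 WB@11
I5 add r5 <- r3,r5: IF@8 ID@9 stall=1 (RAW on I3.r5 (WB@10)) EX@11 MEM@12 WB@13

Answer: 13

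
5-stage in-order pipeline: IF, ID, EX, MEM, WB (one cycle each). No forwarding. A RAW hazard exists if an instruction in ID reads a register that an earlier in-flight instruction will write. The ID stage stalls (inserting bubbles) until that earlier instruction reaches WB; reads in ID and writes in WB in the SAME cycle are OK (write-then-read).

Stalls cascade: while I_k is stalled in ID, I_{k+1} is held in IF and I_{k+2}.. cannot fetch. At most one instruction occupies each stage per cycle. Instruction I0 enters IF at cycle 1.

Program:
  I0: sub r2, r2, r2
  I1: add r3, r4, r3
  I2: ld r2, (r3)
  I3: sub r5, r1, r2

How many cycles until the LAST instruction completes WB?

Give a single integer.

Answer: 12

Derivation:
I0 sub r2 <- r2,r2: IF@1 ID@2 stall=0 (-) EX@3 MEM@4 WB@5
I1 add r3 <- r4,r3: IF@2 ID@3 stall=0 (-) EX@4 MEM@5 WB@6
I2 ld r2 <- r3: IF@3 ID@4 stall=2 (RAW on I1.r3 (WB@6)) EX@7 MEM@8 WB@9
I3 sub r5 <- r1,r2: IF@4 ID@7 stall=2 (RAW on I2.r2 (WB@9)) EX@10 MEM@11 WB@12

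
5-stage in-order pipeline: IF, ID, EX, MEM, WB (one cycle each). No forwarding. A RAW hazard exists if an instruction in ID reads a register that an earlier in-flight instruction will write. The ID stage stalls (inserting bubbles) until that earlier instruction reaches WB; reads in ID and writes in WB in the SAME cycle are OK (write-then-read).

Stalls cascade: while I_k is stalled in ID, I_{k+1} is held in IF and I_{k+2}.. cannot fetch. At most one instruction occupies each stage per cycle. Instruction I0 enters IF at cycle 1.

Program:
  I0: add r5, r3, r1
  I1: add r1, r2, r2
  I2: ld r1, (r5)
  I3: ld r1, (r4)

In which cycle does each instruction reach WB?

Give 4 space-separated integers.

Answer: 5 6 8 9

Derivation:
I0 add r5 <- r3,r1: IF@1 ID@2 stall=0 (-) EX@3 MEM@4 WB@5
I1 add r1 <- r2,r2: IF@2 ID@3 stall=0 (-) EX@4 MEM@5 WB@6
I2 ld r1 <- r5: IF@3 ID@4 stall=1 (RAW on I0.r5 (WB@5)) EX@6 MEM@7 WB@8
I3 ld r1 <- r4: IF@4 ID@6 stall=0 (-) EX@7 MEM@8 WB@9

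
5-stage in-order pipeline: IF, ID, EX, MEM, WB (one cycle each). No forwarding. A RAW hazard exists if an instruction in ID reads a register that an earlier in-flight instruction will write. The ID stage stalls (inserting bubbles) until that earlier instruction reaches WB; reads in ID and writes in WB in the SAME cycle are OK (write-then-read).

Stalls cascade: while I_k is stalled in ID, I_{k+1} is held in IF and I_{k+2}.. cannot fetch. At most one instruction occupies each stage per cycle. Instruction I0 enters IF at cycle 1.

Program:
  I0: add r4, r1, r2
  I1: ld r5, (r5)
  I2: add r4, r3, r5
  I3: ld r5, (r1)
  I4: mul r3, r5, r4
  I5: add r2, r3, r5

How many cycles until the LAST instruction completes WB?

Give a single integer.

Answer: 16

Derivation:
I0 add r4 <- r1,r2: IF@1 ID@2 stall=0 (-) EX@3 MEM@4 WB@5
I1 ld r5 <- r5: IF@2 ID@3 stall=0 (-) EX@4 MEM@5 WB@6
I2 add r4 <- r3,r5: IF@3 ID@4 stall=2 (RAW on I1.r5 (WB@6)) EX@7 MEM@8 WB@9
I3 ld r5 <- r1: IF@4 ID@7 stall=0 (-) EX@8 MEM@9 WB@10
I4 mul r3 <- r5,r4: IF@7 ID@8 stall=2 (RAW on I3.r5 (WB@10)) EX@11 MEM@12 WB@13
I5 add r2 <- r3,r5: IF@8 ID@11 stall=2 (RAW on I4.r3 (WB@13)) EX@14 MEM@15 WB@16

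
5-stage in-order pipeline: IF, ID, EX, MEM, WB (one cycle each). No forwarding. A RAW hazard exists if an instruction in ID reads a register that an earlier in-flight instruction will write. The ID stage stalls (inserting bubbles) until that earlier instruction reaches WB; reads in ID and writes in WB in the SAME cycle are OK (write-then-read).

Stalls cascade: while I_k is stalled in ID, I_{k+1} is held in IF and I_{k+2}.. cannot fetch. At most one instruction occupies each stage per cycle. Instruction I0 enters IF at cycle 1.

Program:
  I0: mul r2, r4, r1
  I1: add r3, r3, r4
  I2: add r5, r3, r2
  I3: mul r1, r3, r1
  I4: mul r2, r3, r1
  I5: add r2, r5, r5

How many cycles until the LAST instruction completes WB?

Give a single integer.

Answer: 14

Derivation:
I0 mul r2 <- r4,r1: IF@1 ID@2 stall=0 (-) EX@3 MEM@4 WB@5
I1 add r3 <- r3,r4: IF@2 ID@3 stall=0 (-) EX@4 MEM@5 WB@6
I2 add r5 <- r3,r2: IF@3 ID@4 stall=2 (RAW on I1.r3 (WB@6)) EX@7 MEM@8 WB@9
I3 mul r1 <- r3,r1: IF@4 ID@7 stall=0 (-) EX@8 MEM@9 WB@10
I4 mul r2 <- r3,r1: IF@7 ID@8 stall=2 (RAW on I3.r1 (WB@10)) EX@11 MEM@12 WB@13
I5 add r2 <- r5,r5: IF@8 ID@11 stall=0 (-) EX@12 MEM@13 WB@14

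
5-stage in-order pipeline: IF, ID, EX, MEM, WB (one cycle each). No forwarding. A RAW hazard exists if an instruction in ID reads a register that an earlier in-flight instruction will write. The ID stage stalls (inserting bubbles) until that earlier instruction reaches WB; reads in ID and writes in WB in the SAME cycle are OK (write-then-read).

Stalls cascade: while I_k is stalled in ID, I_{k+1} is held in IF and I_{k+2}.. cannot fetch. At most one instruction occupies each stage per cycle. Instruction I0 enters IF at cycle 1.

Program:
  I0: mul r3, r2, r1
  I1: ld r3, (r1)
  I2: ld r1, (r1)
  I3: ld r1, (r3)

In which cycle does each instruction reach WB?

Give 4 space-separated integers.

I0 mul r3 <- r2,r1: IF@1 ID@2 stall=0 (-) EX@3 MEM@4 WB@5
I1 ld r3 <- r1: IF@2 ID@3 stall=0 (-) EX@4 MEM@5 WB@6
I2 ld r1 <- r1: IF@3 ID@4 stall=0 (-) EX@5 MEM@6 WB@7
I3 ld r1 <- r3: IF@4 ID@5 stall=1 (RAW on I1.r3 (WB@6)) EX@7 MEM@8 WB@9

Answer: 5 6 7 9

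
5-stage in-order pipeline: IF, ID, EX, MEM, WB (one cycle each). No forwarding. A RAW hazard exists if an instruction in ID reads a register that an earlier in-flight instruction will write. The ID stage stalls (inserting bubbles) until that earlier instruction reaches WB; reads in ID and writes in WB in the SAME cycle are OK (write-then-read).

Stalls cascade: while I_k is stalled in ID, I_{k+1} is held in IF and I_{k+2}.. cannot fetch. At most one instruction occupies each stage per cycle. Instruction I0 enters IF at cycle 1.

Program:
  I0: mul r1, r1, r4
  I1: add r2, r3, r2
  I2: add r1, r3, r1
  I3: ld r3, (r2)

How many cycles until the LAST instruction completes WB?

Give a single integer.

Answer: 9

Derivation:
I0 mul r1 <- r1,r4: IF@1 ID@2 stall=0 (-) EX@3 MEM@4 WB@5
I1 add r2 <- r3,r2: IF@2 ID@3 stall=0 (-) EX@4 MEM@5 WB@6
I2 add r1 <- r3,r1: IF@3 ID@4 stall=1 (RAW on I0.r1 (WB@5)) EX@6 MEM@7 WB@8
I3 ld r3 <- r2: IF@4 ID@6 stall=0 (-) EX@7 MEM@8 WB@9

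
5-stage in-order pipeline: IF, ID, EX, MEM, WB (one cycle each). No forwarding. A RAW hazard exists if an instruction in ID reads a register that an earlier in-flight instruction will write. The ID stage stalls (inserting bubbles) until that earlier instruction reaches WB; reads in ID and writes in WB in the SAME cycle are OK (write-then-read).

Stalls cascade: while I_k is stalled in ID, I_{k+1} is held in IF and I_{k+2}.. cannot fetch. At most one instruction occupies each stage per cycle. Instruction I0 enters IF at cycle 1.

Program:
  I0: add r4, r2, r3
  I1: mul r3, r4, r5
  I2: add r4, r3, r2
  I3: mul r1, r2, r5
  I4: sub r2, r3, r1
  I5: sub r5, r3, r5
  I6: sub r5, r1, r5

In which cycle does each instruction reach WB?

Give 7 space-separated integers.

I0 add r4 <- r2,r3: IF@1 ID@2 stall=0 (-) EX@3 MEM@4 WB@5
I1 mul r3 <- r4,r5: IF@2 ID@3 stall=2 (RAW on I0.r4 (WB@5)) EX@6 MEM@7 WB@8
I2 add r4 <- r3,r2: IF@3 ID@6 stall=2 (RAW on I1.r3 (WB@8)) EX@9 MEM@10 WB@11
I3 mul r1 <- r2,r5: IF@6 ID@9 stall=0 (-) EX@10 MEM@11 WB@12
I4 sub r2 <- r3,r1: IF@9 ID@10 stall=2 (RAW on I3.r1 (WB@12)) EX@13 MEM@14 WB@15
I5 sub r5 <- r3,r5: IF@10 ID@13 stall=0 (-) EX@14 MEM@15 WB@16
I6 sub r5 <- r1,r5: IF@13 ID@14 stall=2 (RAW on I5.r5 (WB@16)) EX@17 MEM@18 WB@19

Answer: 5 8 11 12 15 16 19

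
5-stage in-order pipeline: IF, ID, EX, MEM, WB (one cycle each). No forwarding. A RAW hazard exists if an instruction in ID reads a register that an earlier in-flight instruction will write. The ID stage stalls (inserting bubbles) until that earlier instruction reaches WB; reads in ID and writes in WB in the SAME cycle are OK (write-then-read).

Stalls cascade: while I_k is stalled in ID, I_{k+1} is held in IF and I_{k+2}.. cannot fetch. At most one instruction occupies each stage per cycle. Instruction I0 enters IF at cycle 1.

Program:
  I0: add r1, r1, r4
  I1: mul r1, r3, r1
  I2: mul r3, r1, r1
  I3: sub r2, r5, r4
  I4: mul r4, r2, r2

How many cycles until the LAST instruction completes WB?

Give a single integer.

Answer: 15

Derivation:
I0 add r1 <- r1,r4: IF@1 ID@2 stall=0 (-) EX@3 MEM@4 WB@5
I1 mul r1 <- r3,r1: IF@2 ID@3 stall=2 (RAW on I0.r1 (WB@5)) EX@6 MEM@7 WB@8
I2 mul r3 <- r1,r1: IF@3 ID@6 stall=2 (RAW on I1.r1 (WB@8)) EX@9 MEM@10 WB@11
I3 sub r2 <- r5,r4: IF@6 ID@9 stall=0 (-) EX@10 MEM@11 WB@12
I4 mul r4 <- r2,r2: IF@9 ID@10 stall=2 (RAW on I3.r2 (WB@12)) EX@13 MEM@14 WB@15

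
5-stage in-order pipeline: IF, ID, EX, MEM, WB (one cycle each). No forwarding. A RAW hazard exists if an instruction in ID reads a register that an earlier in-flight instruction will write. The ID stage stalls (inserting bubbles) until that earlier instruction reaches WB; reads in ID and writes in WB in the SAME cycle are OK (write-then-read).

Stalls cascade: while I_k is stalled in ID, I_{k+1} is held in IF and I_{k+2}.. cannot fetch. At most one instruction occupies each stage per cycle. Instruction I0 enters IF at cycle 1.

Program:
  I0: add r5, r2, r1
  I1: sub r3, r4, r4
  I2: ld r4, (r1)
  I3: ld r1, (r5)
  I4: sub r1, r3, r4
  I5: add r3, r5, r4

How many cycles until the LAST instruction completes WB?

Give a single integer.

I0 add r5 <- r2,r1: IF@1 ID@2 stall=0 (-) EX@3 MEM@4 WB@5
I1 sub r3 <- r4,r4: IF@2 ID@3 stall=0 (-) EX@4 MEM@5 WB@6
I2 ld r4 <- r1: IF@3 ID@4 stall=0 (-) EX@5 MEM@6 WB@7
I3 ld r1 <- r5: IF@4 ID@5 stall=0 (-) EX@6 MEM@7 WB@8
I4 sub r1 <- r3,r4: IF@5 ID@6 stall=1 (RAW on I2.r4 (WB@7)) EX@8 MEM@9 WB@10
I5 add r3 <- r5,r4: IF@6 ID@8 stall=0 (-) EX@9 MEM@10 WB@11

Answer: 11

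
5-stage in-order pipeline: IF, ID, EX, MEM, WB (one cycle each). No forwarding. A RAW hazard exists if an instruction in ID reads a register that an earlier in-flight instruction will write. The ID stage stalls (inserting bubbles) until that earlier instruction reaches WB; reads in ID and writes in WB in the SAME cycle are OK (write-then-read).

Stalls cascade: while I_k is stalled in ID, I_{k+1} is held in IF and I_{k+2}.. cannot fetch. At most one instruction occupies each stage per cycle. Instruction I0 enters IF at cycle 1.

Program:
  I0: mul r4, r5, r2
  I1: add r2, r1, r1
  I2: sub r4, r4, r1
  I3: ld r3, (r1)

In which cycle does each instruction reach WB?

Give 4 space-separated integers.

Answer: 5 6 8 9

Derivation:
I0 mul r4 <- r5,r2: IF@1 ID@2 stall=0 (-) EX@3 MEM@4 WB@5
I1 add r2 <- r1,r1: IF@2 ID@3 stall=0 (-) EX@4 MEM@5 WB@6
I2 sub r4 <- r4,r1: IF@3 ID@4 stall=1 (RAW on I0.r4 (WB@5)) EX@6 MEM@7 WB@8
I3 ld r3 <- r1: IF@4 ID@6 stall=0 (-) EX@7 MEM@8 WB@9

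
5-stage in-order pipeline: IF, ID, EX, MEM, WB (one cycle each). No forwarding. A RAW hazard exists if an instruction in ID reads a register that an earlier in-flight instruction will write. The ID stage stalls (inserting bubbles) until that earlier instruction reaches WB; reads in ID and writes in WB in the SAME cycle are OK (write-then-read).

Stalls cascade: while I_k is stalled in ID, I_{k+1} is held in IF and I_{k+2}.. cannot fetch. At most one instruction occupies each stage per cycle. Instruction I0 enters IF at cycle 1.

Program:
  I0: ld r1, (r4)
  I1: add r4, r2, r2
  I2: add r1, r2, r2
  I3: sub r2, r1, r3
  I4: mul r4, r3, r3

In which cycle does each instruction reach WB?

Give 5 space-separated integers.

Answer: 5 6 7 10 11

Derivation:
I0 ld r1 <- r4: IF@1 ID@2 stall=0 (-) EX@3 MEM@4 WB@5
I1 add r4 <- r2,r2: IF@2 ID@3 stall=0 (-) EX@4 MEM@5 WB@6
I2 add r1 <- r2,r2: IF@3 ID@4 stall=0 (-) EX@5 MEM@6 WB@7
I3 sub r2 <- r1,r3: IF@4 ID@5 stall=2 (RAW on I2.r1 (WB@7)) EX@8 MEM@9 WB@10
I4 mul r4 <- r3,r3: IF@5 ID@8 stall=0 (-) EX@9 MEM@10 WB@11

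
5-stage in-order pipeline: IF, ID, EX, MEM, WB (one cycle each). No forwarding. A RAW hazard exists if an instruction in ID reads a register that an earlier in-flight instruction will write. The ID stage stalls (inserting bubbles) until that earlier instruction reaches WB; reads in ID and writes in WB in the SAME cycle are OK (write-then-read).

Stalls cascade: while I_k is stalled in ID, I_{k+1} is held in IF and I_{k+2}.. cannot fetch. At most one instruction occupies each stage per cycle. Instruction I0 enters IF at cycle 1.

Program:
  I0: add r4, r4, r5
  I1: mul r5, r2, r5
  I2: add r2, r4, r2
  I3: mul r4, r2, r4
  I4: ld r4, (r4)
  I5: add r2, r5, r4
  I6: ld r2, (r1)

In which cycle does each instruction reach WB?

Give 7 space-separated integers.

Answer: 5 6 8 11 14 17 18

Derivation:
I0 add r4 <- r4,r5: IF@1 ID@2 stall=0 (-) EX@3 MEM@4 WB@5
I1 mul r5 <- r2,r5: IF@2 ID@3 stall=0 (-) EX@4 MEM@5 WB@6
I2 add r2 <- r4,r2: IF@3 ID@4 stall=1 (RAW on I0.r4 (WB@5)) EX@6 MEM@7 WB@8
I3 mul r4 <- r2,r4: IF@4 ID@6 stall=2 (RAW on I2.r2 (WB@8)) EX@9 MEM@10 WB@11
I4 ld r4 <- r4: IF@6 ID@9 stall=2 (RAW on I3.r4 (WB@11)) EX@12 MEM@13 WB@14
I5 add r2 <- r5,r4: IF@9 ID@12 stall=2 (RAW on I4.r4 (WB@14)) EX@15 MEM@16 WB@17
I6 ld r2 <- r1: IF@12 ID@15 stall=0 (-) EX@16 MEM@17 WB@18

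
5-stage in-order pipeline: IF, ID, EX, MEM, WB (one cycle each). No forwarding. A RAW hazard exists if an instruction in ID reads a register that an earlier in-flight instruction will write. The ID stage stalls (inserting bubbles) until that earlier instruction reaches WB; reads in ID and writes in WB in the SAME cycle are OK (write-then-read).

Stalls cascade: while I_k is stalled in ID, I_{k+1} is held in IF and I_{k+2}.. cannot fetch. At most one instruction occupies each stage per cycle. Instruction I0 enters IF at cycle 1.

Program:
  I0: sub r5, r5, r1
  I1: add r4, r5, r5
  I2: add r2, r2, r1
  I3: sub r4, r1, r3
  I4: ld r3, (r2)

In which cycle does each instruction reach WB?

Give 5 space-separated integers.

Answer: 5 8 9 10 12

Derivation:
I0 sub r5 <- r5,r1: IF@1 ID@2 stall=0 (-) EX@3 MEM@4 WB@5
I1 add r4 <- r5,r5: IF@2 ID@3 stall=2 (RAW on I0.r5 (WB@5)) EX@6 MEM@7 WB@8
I2 add r2 <- r2,r1: IF@3 ID@6 stall=0 (-) EX@7 MEM@8 WB@9
I3 sub r4 <- r1,r3: IF@6 ID@7 stall=0 (-) EX@8 MEM@9 WB@10
I4 ld r3 <- r2: IF@7 ID@8 stall=1 (RAW on I2.r2 (WB@9)) EX@10 MEM@11 WB@12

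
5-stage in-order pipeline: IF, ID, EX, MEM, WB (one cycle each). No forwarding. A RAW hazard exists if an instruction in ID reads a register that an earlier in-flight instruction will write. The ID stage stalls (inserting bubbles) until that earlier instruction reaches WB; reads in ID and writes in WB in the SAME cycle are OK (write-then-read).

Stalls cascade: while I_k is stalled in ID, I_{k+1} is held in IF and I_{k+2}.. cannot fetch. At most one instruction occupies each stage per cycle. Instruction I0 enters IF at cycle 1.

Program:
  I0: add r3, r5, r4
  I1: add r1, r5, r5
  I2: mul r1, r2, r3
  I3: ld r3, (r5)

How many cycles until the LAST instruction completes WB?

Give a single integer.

Answer: 9

Derivation:
I0 add r3 <- r5,r4: IF@1 ID@2 stall=0 (-) EX@3 MEM@4 WB@5
I1 add r1 <- r5,r5: IF@2 ID@3 stall=0 (-) EX@4 MEM@5 WB@6
I2 mul r1 <- r2,r3: IF@3 ID@4 stall=1 (RAW on I0.r3 (WB@5)) EX@6 MEM@7 WB@8
I3 ld r3 <- r5: IF@4 ID@6 stall=0 (-) EX@7 MEM@8 WB@9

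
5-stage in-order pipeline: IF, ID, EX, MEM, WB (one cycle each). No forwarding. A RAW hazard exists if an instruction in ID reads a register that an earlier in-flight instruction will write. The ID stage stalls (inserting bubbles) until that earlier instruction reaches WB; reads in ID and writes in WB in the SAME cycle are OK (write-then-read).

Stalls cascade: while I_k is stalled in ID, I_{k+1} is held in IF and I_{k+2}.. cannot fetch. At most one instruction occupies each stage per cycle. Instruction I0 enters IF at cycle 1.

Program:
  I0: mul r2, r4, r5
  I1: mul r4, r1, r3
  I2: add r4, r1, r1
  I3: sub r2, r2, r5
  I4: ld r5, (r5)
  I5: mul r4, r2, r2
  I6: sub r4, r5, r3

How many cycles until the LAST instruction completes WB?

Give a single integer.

Answer: 12

Derivation:
I0 mul r2 <- r4,r5: IF@1 ID@2 stall=0 (-) EX@3 MEM@4 WB@5
I1 mul r4 <- r1,r3: IF@2 ID@3 stall=0 (-) EX@4 MEM@5 WB@6
I2 add r4 <- r1,r1: IF@3 ID@4 stall=0 (-) EX@5 MEM@6 WB@7
I3 sub r2 <- r2,r5: IF@4 ID@5 stall=0 (-) EX@6 MEM@7 WB@8
I4 ld r5 <- r5: IF@5 ID@6 stall=0 (-) EX@7 MEM@8 WB@9
I5 mul r4 <- r2,r2: IF@6 ID@7 stall=1 (RAW on I3.r2 (WB@8)) EX@9 MEM@10 WB@11
I6 sub r4 <- r5,r3: IF@7 ID@9 stall=0 (-) EX@10 MEM@11 WB@12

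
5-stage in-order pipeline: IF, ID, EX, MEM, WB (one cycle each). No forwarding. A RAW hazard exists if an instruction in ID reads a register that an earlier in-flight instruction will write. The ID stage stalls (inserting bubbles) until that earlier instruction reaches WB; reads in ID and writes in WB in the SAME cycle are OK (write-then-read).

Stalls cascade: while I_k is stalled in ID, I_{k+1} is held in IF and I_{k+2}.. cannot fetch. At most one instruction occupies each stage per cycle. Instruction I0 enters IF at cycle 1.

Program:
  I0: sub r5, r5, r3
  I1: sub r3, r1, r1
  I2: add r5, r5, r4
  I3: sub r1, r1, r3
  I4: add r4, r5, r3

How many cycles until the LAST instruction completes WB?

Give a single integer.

Answer: 11

Derivation:
I0 sub r5 <- r5,r3: IF@1 ID@2 stall=0 (-) EX@3 MEM@4 WB@5
I1 sub r3 <- r1,r1: IF@2 ID@3 stall=0 (-) EX@4 MEM@5 WB@6
I2 add r5 <- r5,r4: IF@3 ID@4 stall=1 (RAW on I0.r5 (WB@5)) EX@6 MEM@7 WB@8
I3 sub r1 <- r1,r3: IF@4 ID@6 stall=0 (-) EX@7 MEM@8 WB@9
I4 add r4 <- r5,r3: IF@6 ID@7 stall=1 (RAW on I2.r5 (WB@8)) EX@9 MEM@10 WB@11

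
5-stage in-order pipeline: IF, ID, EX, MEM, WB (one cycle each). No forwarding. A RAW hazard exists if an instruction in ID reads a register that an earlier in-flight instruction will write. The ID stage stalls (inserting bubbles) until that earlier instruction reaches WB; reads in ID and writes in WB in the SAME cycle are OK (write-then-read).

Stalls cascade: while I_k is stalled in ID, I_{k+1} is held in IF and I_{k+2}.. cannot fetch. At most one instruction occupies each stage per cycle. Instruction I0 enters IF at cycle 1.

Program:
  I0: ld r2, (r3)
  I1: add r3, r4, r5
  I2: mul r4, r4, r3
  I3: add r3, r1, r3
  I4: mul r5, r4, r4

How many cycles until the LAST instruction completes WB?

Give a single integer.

Answer: 12

Derivation:
I0 ld r2 <- r3: IF@1 ID@2 stall=0 (-) EX@3 MEM@4 WB@5
I1 add r3 <- r4,r5: IF@2 ID@3 stall=0 (-) EX@4 MEM@5 WB@6
I2 mul r4 <- r4,r3: IF@3 ID@4 stall=2 (RAW on I1.r3 (WB@6)) EX@7 MEM@8 WB@9
I3 add r3 <- r1,r3: IF@4 ID@7 stall=0 (-) EX@8 MEM@9 WB@10
I4 mul r5 <- r4,r4: IF@7 ID@8 stall=1 (RAW on I2.r4 (WB@9)) EX@10 MEM@11 WB@12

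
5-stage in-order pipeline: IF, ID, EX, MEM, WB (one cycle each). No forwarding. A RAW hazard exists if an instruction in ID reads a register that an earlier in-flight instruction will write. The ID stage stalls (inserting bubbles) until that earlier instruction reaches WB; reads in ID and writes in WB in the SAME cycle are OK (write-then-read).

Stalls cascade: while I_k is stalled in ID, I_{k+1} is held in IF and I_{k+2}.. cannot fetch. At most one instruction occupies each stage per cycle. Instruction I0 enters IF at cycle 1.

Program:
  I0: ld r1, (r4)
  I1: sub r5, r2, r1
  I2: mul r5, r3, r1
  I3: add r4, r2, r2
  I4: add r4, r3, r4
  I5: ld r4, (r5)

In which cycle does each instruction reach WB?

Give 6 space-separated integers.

I0 ld r1 <- r4: IF@1 ID@2 stall=0 (-) EX@3 MEM@4 WB@5
I1 sub r5 <- r2,r1: IF@2 ID@3 stall=2 (RAW on I0.r1 (WB@5)) EX@6 MEM@7 WB@8
I2 mul r5 <- r3,r1: IF@3 ID@6 stall=0 (-) EX@7 MEM@8 WB@9
I3 add r4 <- r2,r2: IF@6 ID@7 stall=0 (-) EX@8 MEM@9 WB@10
I4 add r4 <- r3,r4: IF@7 ID@8 stall=2 (RAW on I3.r4 (WB@10)) EX@11 MEM@12 WB@13
I5 ld r4 <- r5: IF@8 ID@11 stall=0 (-) EX@12 MEM@13 WB@14

Answer: 5 8 9 10 13 14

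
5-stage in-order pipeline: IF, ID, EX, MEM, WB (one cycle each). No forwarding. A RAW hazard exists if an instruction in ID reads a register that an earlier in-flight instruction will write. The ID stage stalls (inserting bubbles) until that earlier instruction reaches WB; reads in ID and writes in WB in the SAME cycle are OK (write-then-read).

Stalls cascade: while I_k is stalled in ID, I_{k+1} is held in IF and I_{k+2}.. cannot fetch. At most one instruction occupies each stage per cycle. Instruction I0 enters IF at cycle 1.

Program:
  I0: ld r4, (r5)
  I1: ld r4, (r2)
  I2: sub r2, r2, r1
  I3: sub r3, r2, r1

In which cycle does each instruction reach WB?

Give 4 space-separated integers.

I0 ld r4 <- r5: IF@1 ID@2 stall=0 (-) EX@3 MEM@4 WB@5
I1 ld r4 <- r2: IF@2 ID@3 stall=0 (-) EX@4 MEM@5 WB@6
I2 sub r2 <- r2,r1: IF@3 ID@4 stall=0 (-) EX@5 MEM@6 WB@7
I3 sub r3 <- r2,r1: IF@4 ID@5 stall=2 (RAW on I2.r2 (WB@7)) EX@8 MEM@9 WB@10

Answer: 5 6 7 10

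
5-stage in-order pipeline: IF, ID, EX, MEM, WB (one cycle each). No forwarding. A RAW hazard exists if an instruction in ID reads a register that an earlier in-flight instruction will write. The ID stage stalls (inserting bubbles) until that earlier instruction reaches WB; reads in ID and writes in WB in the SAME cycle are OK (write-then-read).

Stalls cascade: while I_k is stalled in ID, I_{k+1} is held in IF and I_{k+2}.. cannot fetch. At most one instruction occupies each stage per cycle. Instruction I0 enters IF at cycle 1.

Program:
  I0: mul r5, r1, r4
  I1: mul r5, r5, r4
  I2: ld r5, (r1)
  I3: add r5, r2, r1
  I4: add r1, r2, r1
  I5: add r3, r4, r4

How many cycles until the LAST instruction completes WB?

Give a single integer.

Answer: 12

Derivation:
I0 mul r5 <- r1,r4: IF@1 ID@2 stall=0 (-) EX@3 MEM@4 WB@5
I1 mul r5 <- r5,r4: IF@2 ID@3 stall=2 (RAW on I0.r5 (WB@5)) EX@6 MEM@7 WB@8
I2 ld r5 <- r1: IF@3 ID@6 stall=0 (-) EX@7 MEM@8 WB@9
I3 add r5 <- r2,r1: IF@6 ID@7 stall=0 (-) EX@8 MEM@9 WB@10
I4 add r1 <- r2,r1: IF@7 ID@8 stall=0 (-) EX@9 MEM@10 WB@11
I5 add r3 <- r4,r4: IF@8 ID@9 stall=0 (-) EX@10 MEM@11 WB@12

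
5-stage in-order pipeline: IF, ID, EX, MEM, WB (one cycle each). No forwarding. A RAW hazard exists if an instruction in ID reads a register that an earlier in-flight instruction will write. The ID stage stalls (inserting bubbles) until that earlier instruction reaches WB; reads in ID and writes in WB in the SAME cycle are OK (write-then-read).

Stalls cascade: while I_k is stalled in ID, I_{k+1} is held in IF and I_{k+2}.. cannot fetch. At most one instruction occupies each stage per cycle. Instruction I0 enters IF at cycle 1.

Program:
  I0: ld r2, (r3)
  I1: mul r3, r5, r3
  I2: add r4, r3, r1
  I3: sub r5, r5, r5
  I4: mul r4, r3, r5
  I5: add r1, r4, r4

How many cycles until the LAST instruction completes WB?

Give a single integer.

Answer: 16

Derivation:
I0 ld r2 <- r3: IF@1 ID@2 stall=0 (-) EX@3 MEM@4 WB@5
I1 mul r3 <- r5,r3: IF@2 ID@3 stall=0 (-) EX@4 MEM@5 WB@6
I2 add r4 <- r3,r1: IF@3 ID@4 stall=2 (RAW on I1.r3 (WB@6)) EX@7 MEM@8 WB@9
I3 sub r5 <- r5,r5: IF@4 ID@7 stall=0 (-) EX@8 MEM@9 WB@10
I4 mul r4 <- r3,r5: IF@7 ID@8 stall=2 (RAW on I3.r5 (WB@10)) EX@11 MEM@12 WB@13
I5 add r1 <- r4,r4: IF@8 ID@11 stall=2 (RAW on I4.r4 (WB@13)) EX@14 MEM@15 WB@16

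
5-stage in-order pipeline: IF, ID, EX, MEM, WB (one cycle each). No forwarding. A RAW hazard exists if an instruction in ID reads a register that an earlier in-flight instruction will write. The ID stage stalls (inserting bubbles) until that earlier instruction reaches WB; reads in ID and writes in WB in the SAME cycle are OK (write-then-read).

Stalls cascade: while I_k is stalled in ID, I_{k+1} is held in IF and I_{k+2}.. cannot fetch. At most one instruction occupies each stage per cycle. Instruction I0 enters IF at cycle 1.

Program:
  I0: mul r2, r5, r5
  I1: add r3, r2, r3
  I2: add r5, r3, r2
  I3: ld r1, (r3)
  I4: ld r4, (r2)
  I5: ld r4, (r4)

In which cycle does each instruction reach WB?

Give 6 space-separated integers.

Answer: 5 8 11 12 13 16

Derivation:
I0 mul r2 <- r5,r5: IF@1 ID@2 stall=0 (-) EX@3 MEM@4 WB@5
I1 add r3 <- r2,r3: IF@2 ID@3 stall=2 (RAW on I0.r2 (WB@5)) EX@6 MEM@7 WB@8
I2 add r5 <- r3,r2: IF@3 ID@6 stall=2 (RAW on I1.r3 (WB@8)) EX@9 MEM@10 WB@11
I3 ld r1 <- r3: IF@6 ID@9 stall=0 (-) EX@10 MEM@11 WB@12
I4 ld r4 <- r2: IF@9 ID@10 stall=0 (-) EX@11 MEM@12 WB@13
I5 ld r4 <- r4: IF@10 ID@11 stall=2 (RAW on I4.r4 (WB@13)) EX@14 MEM@15 WB@16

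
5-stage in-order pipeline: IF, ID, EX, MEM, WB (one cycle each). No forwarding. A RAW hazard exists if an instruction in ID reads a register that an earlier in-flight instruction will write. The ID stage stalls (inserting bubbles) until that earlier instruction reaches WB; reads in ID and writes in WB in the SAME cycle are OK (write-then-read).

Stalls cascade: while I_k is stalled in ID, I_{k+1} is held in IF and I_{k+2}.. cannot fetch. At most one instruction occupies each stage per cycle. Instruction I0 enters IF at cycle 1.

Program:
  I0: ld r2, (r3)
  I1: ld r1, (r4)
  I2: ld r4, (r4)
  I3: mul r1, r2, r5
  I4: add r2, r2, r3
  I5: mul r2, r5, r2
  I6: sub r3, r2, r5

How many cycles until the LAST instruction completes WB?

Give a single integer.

Answer: 15

Derivation:
I0 ld r2 <- r3: IF@1 ID@2 stall=0 (-) EX@3 MEM@4 WB@5
I1 ld r1 <- r4: IF@2 ID@3 stall=0 (-) EX@4 MEM@5 WB@6
I2 ld r4 <- r4: IF@3 ID@4 stall=0 (-) EX@5 MEM@6 WB@7
I3 mul r1 <- r2,r5: IF@4 ID@5 stall=0 (-) EX@6 MEM@7 WB@8
I4 add r2 <- r2,r3: IF@5 ID@6 stall=0 (-) EX@7 MEM@8 WB@9
I5 mul r2 <- r5,r2: IF@6 ID@7 stall=2 (RAW on I4.r2 (WB@9)) EX@10 MEM@11 WB@12
I6 sub r3 <- r2,r5: IF@7 ID@10 stall=2 (RAW on I5.r2 (WB@12)) EX@13 MEM@14 WB@15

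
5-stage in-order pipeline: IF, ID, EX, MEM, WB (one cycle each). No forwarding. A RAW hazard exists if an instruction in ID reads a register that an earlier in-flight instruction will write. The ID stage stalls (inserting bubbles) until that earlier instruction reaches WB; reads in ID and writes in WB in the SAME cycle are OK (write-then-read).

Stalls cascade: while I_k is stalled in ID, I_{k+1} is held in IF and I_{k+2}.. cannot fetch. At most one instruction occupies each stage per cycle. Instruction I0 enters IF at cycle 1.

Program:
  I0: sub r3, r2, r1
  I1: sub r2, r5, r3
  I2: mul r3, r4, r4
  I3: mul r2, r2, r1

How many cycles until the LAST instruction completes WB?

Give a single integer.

I0 sub r3 <- r2,r1: IF@1 ID@2 stall=0 (-) EX@3 MEM@4 WB@5
I1 sub r2 <- r5,r3: IF@2 ID@3 stall=2 (RAW on I0.r3 (WB@5)) EX@6 MEM@7 WB@8
I2 mul r3 <- r4,r4: IF@3 ID@6 stall=0 (-) EX@7 MEM@8 WB@9
I3 mul r2 <- r2,r1: IF@6 ID@7 stall=1 (RAW on I1.r2 (WB@8)) EX@9 MEM@10 WB@11

Answer: 11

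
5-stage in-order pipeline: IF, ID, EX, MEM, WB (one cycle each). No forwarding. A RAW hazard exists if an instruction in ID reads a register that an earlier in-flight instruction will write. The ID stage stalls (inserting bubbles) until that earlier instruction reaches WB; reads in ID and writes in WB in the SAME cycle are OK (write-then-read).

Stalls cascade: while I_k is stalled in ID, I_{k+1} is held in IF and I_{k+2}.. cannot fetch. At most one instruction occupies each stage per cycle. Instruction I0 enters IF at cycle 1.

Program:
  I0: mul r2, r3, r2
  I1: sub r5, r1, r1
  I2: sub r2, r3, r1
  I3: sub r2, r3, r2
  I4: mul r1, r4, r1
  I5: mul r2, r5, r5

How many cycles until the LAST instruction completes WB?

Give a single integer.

I0 mul r2 <- r3,r2: IF@1 ID@2 stall=0 (-) EX@3 MEM@4 WB@5
I1 sub r5 <- r1,r1: IF@2 ID@3 stall=0 (-) EX@4 MEM@5 WB@6
I2 sub r2 <- r3,r1: IF@3 ID@4 stall=0 (-) EX@5 MEM@6 WB@7
I3 sub r2 <- r3,r2: IF@4 ID@5 stall=2 (RAW on I2.r2 (WB@7)) EX@8 MEM@9 WB@10
I4 mul r1 <- r4,r1: IF@5 ID@8 stall=0 (-) EX@9 MEM@10 WB@11
I5 mul r2 <- r5,r5: IF@8 ID@9 stall=0 (-) EX@10 MEM@11 WB@12

Answer: 12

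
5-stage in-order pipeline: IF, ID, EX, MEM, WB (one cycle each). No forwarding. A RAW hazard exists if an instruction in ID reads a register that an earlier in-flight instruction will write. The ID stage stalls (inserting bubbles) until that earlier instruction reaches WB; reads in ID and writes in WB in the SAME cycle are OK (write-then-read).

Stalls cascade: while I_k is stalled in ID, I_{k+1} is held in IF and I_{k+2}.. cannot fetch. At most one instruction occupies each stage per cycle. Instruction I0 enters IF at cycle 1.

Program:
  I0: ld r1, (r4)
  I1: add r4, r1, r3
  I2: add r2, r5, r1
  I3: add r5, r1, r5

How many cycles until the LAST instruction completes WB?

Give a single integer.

Answer: 10

Derivation:
I0 ld r1 <- r4: IF@1 ID@2 stall=0 (-) EX@3 MEM@4 WB@5
I1 add r4 <- r1,r3: IF@2 ID@3 stall=2 (RAW on I0.r1 (WB@5)) EX@6 MEM@7 WB@8
I2 add r2 <- r5,r1: IF@3 ID@6 stall=0 (-) EX@7 MEM@8 WB@9
I3 add r5 <- r1,r5: IF@6 ID@7 stall=0 (-) EX@8 MEM@9 WB@10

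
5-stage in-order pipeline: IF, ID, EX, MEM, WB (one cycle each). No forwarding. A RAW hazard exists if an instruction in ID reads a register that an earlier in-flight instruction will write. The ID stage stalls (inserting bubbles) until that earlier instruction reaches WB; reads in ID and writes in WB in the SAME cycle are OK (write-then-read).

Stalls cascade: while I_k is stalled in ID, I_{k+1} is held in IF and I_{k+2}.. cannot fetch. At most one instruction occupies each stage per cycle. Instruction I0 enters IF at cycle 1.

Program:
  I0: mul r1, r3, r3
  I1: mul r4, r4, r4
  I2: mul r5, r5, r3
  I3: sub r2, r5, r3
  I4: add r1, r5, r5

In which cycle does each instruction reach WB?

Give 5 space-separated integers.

I0 mul r1 <- r3,r3: IF@1 ID@2 stall=0 (-) EX@3 MEM@4 WB@5
I1 mul r4 <- r4,r4: IF@2 ID@3 stall=0 (-) EX@4 MEM@5 WB@6
I2 mul r5 <- r5,r3: IF@3 ID@4 stall=0 (-) EX@5 MEM@6 WB@7
I3 sub r2 <- r5,r3: IF@4 ID@5 stall=2 (RAW on I2.r5 (WB@7)) EX@8 MEM@9 WB@10
I4 add r1 <- r5,r5: IF@5 ID@8 stall=0 (-) EX@9 MEM@10 WB@11

Answer: 5 6 7 10 11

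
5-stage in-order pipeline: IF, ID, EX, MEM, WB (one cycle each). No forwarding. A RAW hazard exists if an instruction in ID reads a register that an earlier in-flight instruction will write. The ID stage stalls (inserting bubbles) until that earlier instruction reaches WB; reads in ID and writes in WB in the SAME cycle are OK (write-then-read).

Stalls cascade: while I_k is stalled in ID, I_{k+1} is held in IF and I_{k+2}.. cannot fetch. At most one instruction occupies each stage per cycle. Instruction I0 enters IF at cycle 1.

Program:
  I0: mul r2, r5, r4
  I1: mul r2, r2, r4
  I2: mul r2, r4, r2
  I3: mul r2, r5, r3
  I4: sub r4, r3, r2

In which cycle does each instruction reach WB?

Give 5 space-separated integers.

I0 mul r2 <- r5,r4: IF@1 ID@2 stall=0 (-) EX@3 MEM@4 WB@5
I1 mul r2 <- r2,r4: IF@2 ID@3 stall=2 (RAW on I0.r2 (WB@5)) EX@6 MEM@7 WB@8
I2 mul r2 <- r4,r2: IF@3 ID@6 stall=2 (RAW on I1.r2 (WB@8)) EX@9 MEM@10 WB@11
I3 mul r2 <- r5,r3: IF@6 ID@9 stall=0 (-) EX@10 MEM@11 WB@12
I4 sub r4 <- r3,r2: IF@9 ID@10 stall=2 (RAW on I3.r2 (WB@12)) EX@13 MEM@14 WB@15

Answer: 5 8 11 12 15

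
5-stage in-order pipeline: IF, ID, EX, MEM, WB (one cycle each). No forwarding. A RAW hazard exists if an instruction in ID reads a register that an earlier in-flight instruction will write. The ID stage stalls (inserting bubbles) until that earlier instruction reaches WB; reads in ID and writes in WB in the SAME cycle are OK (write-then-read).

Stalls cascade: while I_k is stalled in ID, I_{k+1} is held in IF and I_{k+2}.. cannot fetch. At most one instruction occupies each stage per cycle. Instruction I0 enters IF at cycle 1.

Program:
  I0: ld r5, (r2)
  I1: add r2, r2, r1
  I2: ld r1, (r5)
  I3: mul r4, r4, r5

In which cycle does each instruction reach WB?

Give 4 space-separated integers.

Answer: 5 6 8 9

Derivation:
I0 ld r5 <- r2: IF@1 ID@2 stall=0 (-) EX@3 MEM@4 WB@5
I1 add r2 <- r2,r1: IF@2 ID@3 stall=0 (-) EX@4 MEM@5 WB@6
I2 ld r1 <- r5: IF@3 ID@4 stall=1 (RAW on I0.r5 (WB@5)) EX@6 MEM@7 WB@8
I3 mul r4 <- r4,r5: IF@4 ID@6 stall=0 (-) EX@7 MEM@8 WB@9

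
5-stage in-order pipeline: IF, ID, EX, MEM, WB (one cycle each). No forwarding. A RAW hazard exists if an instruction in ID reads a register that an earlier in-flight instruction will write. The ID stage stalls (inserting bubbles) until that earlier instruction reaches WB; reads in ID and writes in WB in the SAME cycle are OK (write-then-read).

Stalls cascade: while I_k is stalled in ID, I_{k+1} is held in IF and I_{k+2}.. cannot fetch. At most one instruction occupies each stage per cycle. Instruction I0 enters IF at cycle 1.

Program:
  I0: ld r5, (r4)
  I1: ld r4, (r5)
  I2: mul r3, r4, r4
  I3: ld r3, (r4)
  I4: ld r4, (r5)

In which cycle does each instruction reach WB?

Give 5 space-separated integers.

I0 ld r5 <- r4: IF@1 ID@2 stall=0 (-) EX@3 MEM@4 WB@5
I1 ld r4 <- r5: IF@2 ID@3 stall=2 (RAW on I0.r5 (WB@5)) EX@6 MEM@7 WB@8
I2 mul r3 <- r4,r4: IF@3 ID@6 stall=2 (RAW on I1.r4 (WB@8)) EX@9 MEM@10 WB@11
I3 ld r3 <- r4: IF@6 ID@9 stall=0 (-) EX@10 MEM@11 WB@12
I4 ld r4 <- r5: IF@9 ID@10 stall=0 (-) EX@11 MEM@12 WB@13

Answer: 5 8 11 12 13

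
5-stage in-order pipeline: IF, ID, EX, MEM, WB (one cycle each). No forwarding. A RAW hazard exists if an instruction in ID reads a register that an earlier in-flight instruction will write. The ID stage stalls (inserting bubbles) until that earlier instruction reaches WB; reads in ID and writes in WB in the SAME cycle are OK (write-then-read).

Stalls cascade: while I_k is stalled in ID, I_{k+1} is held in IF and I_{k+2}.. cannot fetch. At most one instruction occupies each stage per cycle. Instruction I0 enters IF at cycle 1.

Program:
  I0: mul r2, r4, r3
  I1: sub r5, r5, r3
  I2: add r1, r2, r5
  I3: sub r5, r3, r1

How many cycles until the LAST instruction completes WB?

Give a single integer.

Answer: 12

Derivation:
I0 mul r2 <- r4,r3: IF@1 ID@2 stall=0 (-) EX@3 MEM@4 WB@5
I1 sub r5 <- r5,r3: IF@2 ID@3 stall=0 (-) EX@4 MEM@5 WB@6
I2 add r1 <- r2,r5: IF@3 ID@4 stall=2 (RAW on I1.r5 (WB@6)) EX@7 MEM@8 WB@9
I3 sub r5 <- r3,r1: IF@4 ID@7 stall=2 (RAW on I2.r1 (WB@9)) EX@10 MEM@11 WB@12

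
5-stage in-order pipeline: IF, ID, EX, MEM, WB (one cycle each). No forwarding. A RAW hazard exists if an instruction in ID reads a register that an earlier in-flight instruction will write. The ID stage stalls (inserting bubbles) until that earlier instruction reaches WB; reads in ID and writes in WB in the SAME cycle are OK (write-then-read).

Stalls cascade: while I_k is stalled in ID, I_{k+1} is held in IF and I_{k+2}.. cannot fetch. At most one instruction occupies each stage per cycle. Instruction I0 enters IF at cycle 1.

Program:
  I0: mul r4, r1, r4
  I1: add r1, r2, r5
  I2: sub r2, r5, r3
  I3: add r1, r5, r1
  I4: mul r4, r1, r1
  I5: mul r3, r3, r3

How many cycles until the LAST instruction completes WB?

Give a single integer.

I0 mul r4 <- r1,r4: IF@1 ID@2 stall=0 (-) EX@3 MEM@4 WB@5
I1 add r1 <- r2,r5: IF@2 ID@3 stall=0 (-) EX@4 MEM@5 WB@6
I2 sub r2 <- r5,r3: IF@3 ID@4 stall=0 (-) EX@5 MEM@6 WB@7
I3 add r1 <- r5,r1: IF@4 ID@5 stall=1 (RAW on I1.r1 (WB@6)) EX@7 MEM@8 WB@9
I4 mul r4 <- r1,r1: IF@5 ID@7 stall=2 (RAW on I3.r1 (WB@9)) EX@10 MEM@11 WB@12
I5 mul r3 <- r3,r3: IF@7 ID@10 stall=0 (-) EX@11 MEM@12 WB@13

Answer: 13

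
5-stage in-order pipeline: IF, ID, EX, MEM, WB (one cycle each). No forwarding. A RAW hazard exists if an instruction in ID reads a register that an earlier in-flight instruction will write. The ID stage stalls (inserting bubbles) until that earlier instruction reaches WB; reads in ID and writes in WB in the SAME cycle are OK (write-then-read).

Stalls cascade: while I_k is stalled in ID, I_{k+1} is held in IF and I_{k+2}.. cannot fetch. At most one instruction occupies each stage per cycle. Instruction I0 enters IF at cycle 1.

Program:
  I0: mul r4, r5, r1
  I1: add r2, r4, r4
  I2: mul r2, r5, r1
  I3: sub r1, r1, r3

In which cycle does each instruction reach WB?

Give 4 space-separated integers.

I0 mul r4 <- r5,r1: IF@1 ID@2 stall=0 (-) EX@3 MEM@4 WB@5
I1 add r2 <- r4,r4: IF@2 ID@3 stall=2 (RAW on I0.r4 (WB@5)) EX@6 MEM@7 WB@8
I2 mul r2 <- r5,r1: IF@3 ID@6 stall=0 (-) EX@7 MEM@8 WB@9
I3 sub r1 <- r1,r3: IF@6 ID@7 stall=0 (-) EX@8 MEM@9 WB@10

Answer: 5 8 9 10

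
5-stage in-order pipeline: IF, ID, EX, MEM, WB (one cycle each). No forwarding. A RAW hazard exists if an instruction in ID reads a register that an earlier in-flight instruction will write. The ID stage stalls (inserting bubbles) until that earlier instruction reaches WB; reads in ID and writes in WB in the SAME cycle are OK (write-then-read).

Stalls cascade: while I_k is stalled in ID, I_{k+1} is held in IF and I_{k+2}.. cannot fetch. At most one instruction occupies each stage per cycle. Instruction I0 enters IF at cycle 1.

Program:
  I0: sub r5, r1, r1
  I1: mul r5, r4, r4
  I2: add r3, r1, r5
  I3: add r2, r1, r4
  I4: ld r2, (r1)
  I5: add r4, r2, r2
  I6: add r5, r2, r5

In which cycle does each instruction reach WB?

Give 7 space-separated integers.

I0 sub r5 <- r1,r1: IF@1 ID@2 stall=0 (-) EX@3 MEM@4 WB@5
I1 mul r5 <- r4,r4: IF@2 ID@3 stall=0 (-) EX@4 MEM@5 WB@6
I2 add r3 <- r1,r5: IF@3 ID@4 stall=2 (RAW on I1.r5 (WB@6)) EX@7 MEM@8 WB@9
I3 add r2 <- r1,r4: IF@4 ID@7 stall=0 (-) EX@8 MEM@9 WB@10
I4 ld r2 <- r1: IF@7 ID@8 stall=0 (-) EX@9 MEM@10 WB@11
I5 add r4 <- r2,r2: IF@8 ID@9 stall=2 (RAW on I4.r2 (WB@11)) EX@12 MEM@13 WB@14
I6 add r5 <- r2,r5: IF@9 ID@12 stall=0 (-) EX@13 MEM@14 WB@15

Answer: 5 6 9 10 11 14 15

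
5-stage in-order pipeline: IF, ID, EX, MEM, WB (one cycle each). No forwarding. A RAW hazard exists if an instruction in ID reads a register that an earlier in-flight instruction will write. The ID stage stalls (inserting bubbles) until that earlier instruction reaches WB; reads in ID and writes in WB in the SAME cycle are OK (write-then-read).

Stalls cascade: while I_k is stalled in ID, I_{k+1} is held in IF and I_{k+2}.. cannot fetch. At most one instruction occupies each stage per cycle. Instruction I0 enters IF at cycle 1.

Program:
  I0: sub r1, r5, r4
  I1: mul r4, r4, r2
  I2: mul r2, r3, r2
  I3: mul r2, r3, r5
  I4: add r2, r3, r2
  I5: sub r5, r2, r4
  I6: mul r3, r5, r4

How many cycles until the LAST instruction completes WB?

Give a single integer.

I0 sub r1 <- r5,r4: IF@1 ID@2 stall=0 (-) EX@3 MEM@4 WB@5
I1 mul r4 <- r4,r2: IF@2 ID@3 stall=0 (-) EX@4 MEM@5 WB@6
I2 mul r2 <- r3,r2: IF@3 ID@4 stall=0 (-) EX@5 MEM@6 WB@7
I3 mul r2 <- r3,r5: IF@4 ID@5 stall=0 (-) EX@6 MEM@7 WB@8
I4 add r2 <- r3,r2: IF@5 ID@6 stall=2 (RAW on I3.r2 (WB@8)) EX@9 MEM@10 WB@11
I5 sub r5 <- r2,r4: IF@6 ID@9 stall=2 (RAW on I4.r2 (WB@11)) EX@12 MEM@13 WB@14
I6 mul r3 <- r5,r4: IF@9 ID@12 stall=2 (RAW on I5.r5 (WB@14)) EX@15 MEM@16 WB@17

Answer: 17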